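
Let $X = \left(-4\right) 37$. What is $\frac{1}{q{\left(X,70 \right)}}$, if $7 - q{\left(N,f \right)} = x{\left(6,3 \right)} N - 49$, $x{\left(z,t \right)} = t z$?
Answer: $\frac{1}{2720} \approx 0.00036765$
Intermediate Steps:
$X = -148$
$q{\left(N,f \right)} = 56 - 18 N$ ($q{\left(N,f \right)} = 7 - \left(3 \cdot 6 N - 49\right) = 7 - \left(18 N - 49\right) = 7 - \left(-49 + 18 N\right) = 56 - 18 N$)
$\frac{1}{q{\left(X,70 \right)}} = \frac{1}{56 - -2664} = \frac{1}{56 + 2664} = \frac{1}{2720}$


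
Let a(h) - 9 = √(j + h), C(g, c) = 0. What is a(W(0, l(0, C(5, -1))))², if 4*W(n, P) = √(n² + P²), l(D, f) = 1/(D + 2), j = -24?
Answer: (36 + I*√382)²/16 ≈ 57.125 + 87.952*I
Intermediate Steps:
l(D, f) = 1/(2 + D)
W(n, P) = √(P² + n²)/4 (W(n, P) = √(n² + P²)/4 = √(P² + n²)/4)
a(h) = 9 + √(-24 + h)
a(W(0, l(0, C(5, -1))))² = (9 + √(-24 + √((1/(2 + 0))² + 0²)/4))² = (9 + √(-24 + √((1/2)² + 0)/4))² = (9 + √(-24 + √((½)² + 0)/4))² = (9 + √(-24 + √(¼ + 0)/4))² = (9 + √(-24 + √(¼)/4))² = (9 + √(-24 + (¼)*(½)))² = (9 + √(-24 + ⅛))² = (9 + √(-191/8))² = (9 + I*√382/4)²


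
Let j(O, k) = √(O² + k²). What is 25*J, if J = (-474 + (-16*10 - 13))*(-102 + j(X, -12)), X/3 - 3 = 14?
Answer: 1649850 - 48525*√305 ≈ 8.0240e+5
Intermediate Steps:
X = 51 (X = 9 + 3*14 = 9 + 42 = 51)
J = 65994 - 1941*√305 (J = (-474 + (-16*10 - 13))*(-102 + √(51² + (-12)²)) = (-474 + (-160 - 13))*(-102 + √(2601 + 144)) = (-474 - 173)*(-102 + √2745) = -647*(-102 + 3*√305) = 65994 - 1941*√305 ≈ 32096.)
25*J = 25*(65994 - 1941*√305) = 1649850 - 48525*√305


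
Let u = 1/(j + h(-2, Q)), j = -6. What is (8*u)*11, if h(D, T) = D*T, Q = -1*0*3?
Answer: -44/3 ≈ -14.667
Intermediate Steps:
Q = 0 (Q = 0*3 = 0)
u = -⅙ (u = 1/(-6 - 2*0) = 1/(-6 + 0) = 1/(-6) = -⅙ ≈ -0.16667)
(8*u)*11 = (8*(-⅙))*11 = -4/3*11 = -44/3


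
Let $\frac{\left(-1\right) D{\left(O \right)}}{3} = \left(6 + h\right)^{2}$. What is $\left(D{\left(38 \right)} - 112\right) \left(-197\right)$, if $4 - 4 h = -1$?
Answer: $\frac{850055}{16} \approx 53128.0$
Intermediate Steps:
$h = \frac{5}{4}$ ($h = 1 - - \frac{1}{4} = 1 + \frac{1}{4} = \frac{5}{4} \approx 1.25$)
$D{\left(O \right)} = - \frac{2523}{16}$ ($D{\left(O \right)} = - 3 \left(6 + \frac{5}{4}\right)^{2} = - 3 \left(\frac{29}{4}\right)^{2} = \left(-3\right) \frac{841}{16} = - \frac{2523}{16}$)
$\left(D{\left(38 \right)} - 112\right) \left(-197\right) = \left(- \frac{2523}{16} - 112\right) \left(-197\right) = \left(- \frac{4315}{16}\right) \left(-197\right) = \frac{850055}{16}$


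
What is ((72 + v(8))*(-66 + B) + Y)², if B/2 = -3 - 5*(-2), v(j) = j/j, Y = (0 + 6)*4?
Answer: 14227984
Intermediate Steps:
Y = 24 (Y = 6*4 = 24)
v(j) = 1
B = 14 (B = 2*(-3 - 5*(-2)) = 2*(-3 + 10) = 2*7 = 14)
((72 + v(8))*(-66 + B) + Y)² = ((72 + 1)*(-66 + 14) + 24)² = (73*(-52) + 24)² = (-3796 + 24)² = (-3772)² = 14227984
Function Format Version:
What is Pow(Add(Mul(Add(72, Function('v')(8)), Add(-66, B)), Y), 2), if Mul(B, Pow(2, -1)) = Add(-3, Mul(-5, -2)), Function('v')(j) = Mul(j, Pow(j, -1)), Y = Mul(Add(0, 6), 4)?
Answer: 14227984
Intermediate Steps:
Y = 24 (Y = Mul(6, 4) = 24)
Function('v')(j) = 1
B = 14 (B = Mul(2, Add(-3, Mul(-5, -2))) = Mul(2, Add(-3, 10)) = Mul(2, 7) = 14)
Pow(Add(Mul(Add(72, Function('v')(8)), Add(-66, B)), Y), 2) = Pow(Add(Mul(Add(72, 1), Add(-66, 14)), 24), 2) = Pow(Add(Mul(73, -52), 24), 2) = Pow(Add(-3796, 24), 2) = Pow(-3772, 2) = 14227984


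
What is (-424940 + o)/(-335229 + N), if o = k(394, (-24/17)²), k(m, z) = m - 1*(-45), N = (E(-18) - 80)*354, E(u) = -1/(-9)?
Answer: 115773/99139 ≈ 1.1678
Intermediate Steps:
E(u) = ⅑ (E(u) = -1*(-⅑) = ⅑)
N = -84842/3 (N = (⅑ - 80)*354 = -719/9*354 = -84842/3 ≈ -28281.)
k(m, z) = 45 + m (k(m, z) = m + 45 = 45 + m)
o = 439 (o = 45 + 394 = 439)
(-424940 + o)/(-335229 + N) = (-424940 + 439)/(-335229 - 84842/3) = -424501/(-1090529/3) = -424501*(-3/1090529) = 115773/99139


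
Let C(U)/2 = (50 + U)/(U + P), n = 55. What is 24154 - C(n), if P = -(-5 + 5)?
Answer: 265652/11 ≈ 24150.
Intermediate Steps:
P = 0 (P = -1*0 = 0)
C(U) = 2*(50 + U)/U (C(U) = 2*((50 + U)/(U + 0)) = 2*((50 + U)/U) = 2*(50 + U)/U)
24154 - C(n) = 24154 - (2 + 100/55) = 24154 - (2 + 100*(1/55)) = 24154 - (2 + 20/11) = 24154 - 1*42/11 = 24154 - 42/11 = 265652/11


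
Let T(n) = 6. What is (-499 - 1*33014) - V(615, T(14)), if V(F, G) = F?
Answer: -34128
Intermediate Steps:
(-499 - 1*33014) - V(615, T(14)) = (-499 - 1*33014) - 1*615 = (-499 - 33014) - 615 = -33513 - 615 = -34128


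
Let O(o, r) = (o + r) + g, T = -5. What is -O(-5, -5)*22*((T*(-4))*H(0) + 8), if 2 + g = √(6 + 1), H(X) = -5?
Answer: -24288 + 2024*√7 ≈ -18933.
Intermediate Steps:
g = -2 + √7 (g = -2 + √(6 + 1) = -2 + √7 ≈ 0.64575)
O(o, r) = -2 + o + r + √7 (O(o, r) = (o + r) + (-2 + √7) = -2 + o + r + √7)
-O(-5, -5)*22*((T*(-4))*H(0) + 8) = -(-2 - 5 - 5 + √7)*22*(-5*(-4)*(-5) + 8) = -(-12 + √7)*22*(20*(-5) + 8) = -(-264 + 22*√7)*(-100 + 8) = -(-264 + 22*√7)*(-92) = -(24288 - 2024*√7) = -24288 + 2024*√7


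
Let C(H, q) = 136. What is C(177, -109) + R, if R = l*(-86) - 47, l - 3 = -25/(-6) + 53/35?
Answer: -69044/105 ≈ -657.56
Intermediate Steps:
l = 1823/210 (l = 3 + (-25/(-6) + 53/35) = 3 + (-25*(-⅙) + 53*(1/35)) = 3 + (25/6 + 53/35) = 3 + 1193/210 = 1823/210 ≈ 8.6810)
R = -83324/105 (R = (1823/210)*(-86) - 47 = -78389/105 - 47 = -83324/105 ≈ -793.56)
C(177, -109) + R = 136 - 83324/105 = -69044/105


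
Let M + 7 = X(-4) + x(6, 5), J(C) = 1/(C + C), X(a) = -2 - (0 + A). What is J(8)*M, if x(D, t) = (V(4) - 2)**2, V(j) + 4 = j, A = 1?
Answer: -3/8 ≈ -0.37500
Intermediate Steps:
V(j) = -4 + j
X(a) = -3 (X(a) = -2 - (0 + 1) = -2 - 1*1 = -2 - 1 = -3)
J(C) = 1/(2*C)
x(D, t) = 4 (x(D, t) = ((-4 + 4) - 2)**2 = (0 - 2)**2 = (-2)**2 = 4)
M = -6 (M = -7 + (-3 + 4) = -7 + 1 = -6)
J(8)*M = ((1/2)/8)*(-6) = ((1/2)*(1/8))*(-6) = (1/16)*(-6) = -3/8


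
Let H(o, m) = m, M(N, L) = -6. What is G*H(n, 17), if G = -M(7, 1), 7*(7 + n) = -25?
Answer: 102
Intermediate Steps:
n = -74/7 (n = -7 + (⅐)*(-25) = -7 - 25/7 = -74/7 ≈ -10.571)
G = 6 (G = -1*(-6) = 6)
G*H(n, 17) = 6*17 = 102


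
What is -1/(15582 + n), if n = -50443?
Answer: 1/34861 ≈ 2.8685e-5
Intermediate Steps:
-1/(15582 + n) = -1/(15582 - 50443) = -1/(-34861) = -1*(-1/34861) = 1/34861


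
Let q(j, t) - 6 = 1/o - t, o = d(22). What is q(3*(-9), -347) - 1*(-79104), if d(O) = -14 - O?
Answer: 2860451/36 ≈ 79457.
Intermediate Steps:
o = -36 (o = -14 - 1*22 = -14 - 22 = -36)
q(j, t) = 215/36 - t (q(j, t) = 6 + (1/(-36) - t) = 6 + (-1/36 - t) = 215/36 - t)
q(3*(-9), -347) - 1*(-79104) = (215/36 - 1*(-347)) - 1*(-79104) = (215/36 + 347) + 79104 = 12707/36 + 79104 = 2860451/36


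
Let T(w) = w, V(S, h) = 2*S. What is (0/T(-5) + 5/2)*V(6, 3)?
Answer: 30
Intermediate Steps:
(0/T(-5) + 5/2)*V(6, 3) = (0/(-5) + 5/2)*(2*6) = (0*(-⅕) + 5*(½))*12 = (0 + 5/2)*12 = (5/2)*12 = 30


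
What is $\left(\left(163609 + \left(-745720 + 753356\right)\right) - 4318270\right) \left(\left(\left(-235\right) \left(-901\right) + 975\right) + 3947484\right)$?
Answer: $-17252428522850$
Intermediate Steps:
$\left(\left(163609 + \left(-745720 + 753356\right)\right) - 4318270\right) \left(\left(\left(-235\right) \left(-901\right) + 975\right) + 3947484\right) = \left(\left(163609 + 7636\right) - 4318270\right) \left(\left(211735 + 975\right) + 3947484\right) = \left(171245 - 4318270\right) \left(212710 + 3947484\right) = \left(-4147025\right) 4160194 = -17252428522850$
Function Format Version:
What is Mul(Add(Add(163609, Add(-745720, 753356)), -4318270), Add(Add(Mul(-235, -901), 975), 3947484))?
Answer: -17252428522850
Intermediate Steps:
Mul(Add(Add(163609, Add(-745720, 753356)), -4318270), Add(Add(Mul(-235, -901), 975), 3947484)) = Mul(Add(Add(163609, 7636), -4318270), Add(Add(211735, 975), 3947484)) = Mul(Add(171245, -4318270), Add(212710, 3947484)) = Mul(-4147025, 4160194) = -17252428522850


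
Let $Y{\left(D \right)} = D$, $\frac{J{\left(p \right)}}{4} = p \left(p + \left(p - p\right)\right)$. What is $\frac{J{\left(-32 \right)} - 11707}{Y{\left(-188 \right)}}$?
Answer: $\frac{7611}{188} \approx 40.484$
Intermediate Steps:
$J{\left(p \right)} = 4 p^{2}$ ($J{\left(p \right)} = 4 p \left(p + \left(p - p\right)\right) = 4 p \left(p + 0\right) = 4 p p = 4 p^{2}$)
$\frac{J{\left(-32 \right)} - 11707}{Y{\left(-188 \right)}} = \frac{4 \left(-32\right)^{2} - 11707}{-188} = \left(4 \cdot 1024 - 11707\right) \left(- \frac{1}{188}\right) = \left(4096 - 11707\right) \left(- \frac{1}{188}\right) = \left(-7611\right) \left(- \frac{1}{188}\right) = \frac{7611}{188}$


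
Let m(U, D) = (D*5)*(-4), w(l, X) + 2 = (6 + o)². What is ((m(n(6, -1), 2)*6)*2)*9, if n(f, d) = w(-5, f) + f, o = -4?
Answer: -4320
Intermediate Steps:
w(l, X) = 2 (w(l, X) = -2 + (6 - 4)² = -2 + 2² = -2 + 4 = 2)
n(f, d) = 2 + f
m(U, D) = -20*D (m(U, D) = (5*D)*(-4) = -20*D)
((m(n(6, -1), 2)*6)*2)*9 = ((-20*2*6)*2)*9 = (-40*6*2)*9 = -240*2*9 = -480*9 = -4320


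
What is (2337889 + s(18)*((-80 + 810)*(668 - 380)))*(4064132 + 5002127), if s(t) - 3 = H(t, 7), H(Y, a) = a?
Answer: 40256810108851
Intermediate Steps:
s(t) = 10 (s(t) = 3 + 7 = 10)
(2337889 + s(18)*((-80 + 810)*(668 - 380)))*(4064132 + 5002127) = (2337889 + 10*((-80 + 810)*(668 - 380)))*(4064132 + 5002127) = (2337889 + 10*(730*288))*9066259 = (2337889 + 10*210240)*9066259 = (2337889 + 2102400)*9066259 = 4440289*9066259 = 40256810108851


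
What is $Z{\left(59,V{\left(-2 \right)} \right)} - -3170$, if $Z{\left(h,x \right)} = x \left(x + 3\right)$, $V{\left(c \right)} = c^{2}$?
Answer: $3198$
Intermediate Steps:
$Z{\left(h,x \right)} = x \left(3 + x\right)$
$Z{\left(59,V{\left(-2 \right)} \right)} - -3170 = \left(-2\right)^{2} \left(3 + \left(-2\right)^{2}\right) - -3170 = 4 \left(3 + 4\right) + 3170 = 4 \cdot 7 + 3170 = 28 + 3170 = 3198$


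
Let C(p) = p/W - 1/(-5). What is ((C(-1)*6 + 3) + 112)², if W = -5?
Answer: 344569/25 ≈ 13783.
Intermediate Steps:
C(p) = ⅕ - p/5 (C(p) = p/(-5) - 1/(-5) = p*(-⅕) - 1*(-⅕) = -p/5 + ⅕ = ⅕ - p/5)
((C(-1)*6 + 3) + 112)² = (((⅕ - ⅕*(-1))*6 + 3) + 112)² = (((⅕ + ⅕)*6 + 3) + 112)² = (((⅖)*6 + 3) + 112)² = ((12/5 + 3) + 112)² = (27/5 + 112)² = (587/5)² = 344569/25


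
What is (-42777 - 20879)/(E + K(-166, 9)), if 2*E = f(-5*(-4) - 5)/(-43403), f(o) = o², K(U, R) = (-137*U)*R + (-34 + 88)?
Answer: -5525722736/17771965767 ≈ -0.31092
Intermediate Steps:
K(U, R) = 54 - 137*R*U (K(U, R) = -137*R*U + 54 = 54 - 137*R*U)
E = -225/86806 (E = ((-5*(-4) - 5)²/(-43403))/2 = ((20 - 5)²*(-1/43403))/2 = (15²*(-1/43403))/2 = (225*(-1/43403))/2 = (½)*(-225/43403) = -225/86806 ≈ -0.0025920)
(-42777 - 20879)/(E + K(-166, 9)) = (-42777 - 20879)/(-225/86806 + (54 - 137*9*(-166))) = -63656/(-225/86806 + (54 + 204678)) = -63656/(-225/86806 + 204732) = -63656/17771965767/86806 = -63656*86806/17771965767 = -5525722736/17771965767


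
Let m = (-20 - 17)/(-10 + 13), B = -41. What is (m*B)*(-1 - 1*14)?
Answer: -7585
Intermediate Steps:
m = -37/3 ≈ -12.333
(m*B)*(-1 - 1*14) = (-37/3*(-41))*(-1 - 1*14) = 1517*(-1 - 14)/3 = (1517/3)*(-15) = -7585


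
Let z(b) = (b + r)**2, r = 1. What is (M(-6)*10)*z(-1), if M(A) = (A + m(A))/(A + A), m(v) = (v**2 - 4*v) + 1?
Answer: 0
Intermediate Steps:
m(v) = 1 + v**2 - 4*v
M(A) = (1 + A**2 - 3*A)/(2*A) (M(A) = (A + (1 + A**2 - 4*A))/(A + A) = (1 + A**2 - 3*A)/((2*A)) = (1 + A**2 - 3*A)*(1/(2*A)) = (1 + A**2 - 3*A)/(2*A))
z(b) = (1 + b)**2 (z(b) = (b + 1)**2 = (1 + b)**2)
(M(-6)*10)*z(-1) = (((1/2)*(1 + (-6)**2 - 3*(-6))/(-6))*10)*(1 - 1)**2 = (((1/2)*(-1/6)*(1 + 36 + 18))*10)*0**2 = (((1/2)*(-1/6)*55)*10)*0 = -55/12*10*0 = -275/6*0 = 0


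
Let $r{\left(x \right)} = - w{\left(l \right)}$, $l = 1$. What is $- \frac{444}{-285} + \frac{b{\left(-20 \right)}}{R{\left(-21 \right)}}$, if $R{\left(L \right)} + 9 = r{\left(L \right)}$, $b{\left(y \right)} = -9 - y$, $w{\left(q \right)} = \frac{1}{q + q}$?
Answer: $\frac{2}{5} \approx 0.4$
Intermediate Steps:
$w{\left(q \right)} = \frac{1}{2 q}$
$r{\left(x \right)} = - \frac{1}{2}$ ($r{\left(x \right)} = - \frac{1}{2 \cdot 1} = - \frac{1}{2}$)
$R{\left(L \right)} = - \frac{19}{2}$ ($R{\left(L \right)} = -9 - \frac{1}{2} = - \frac{19}{2}$)
$- \frac{444}{-285} + \frac{b{\left(-20 \right)}}{R{\left(-21 \right)}} = - \frac{444}{-285} + \frac{-9 - -20}{- \frac{19}{2}} = \left(-444\right) \left(- \frac{1}{285}\right) + \left(-9 + 20\right) \left(- \frac{2}{19}\right) = \frac{148}{95} + 11 \left(- \frac{2}{19}\right) = \frac{148}{95} - \frac{22}{19} = \frac{2}{5}$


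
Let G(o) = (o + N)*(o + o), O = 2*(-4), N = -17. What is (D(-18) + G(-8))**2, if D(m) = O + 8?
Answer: 160000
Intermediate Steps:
O = -8
D(m) = 0 (D(m) = -8 + 8 = 0)
G(o) = 2*o*(-17 + o) (G(o) = (o - 17)*(o + o) = (-17 + o)*(2*o) = 2*o*(-17 + o))
(D(-18) + G(-8))**2 = (0 + 2*(-8)*(-17 - 8))**2 = (0 + 2*(-8)*(-25))**2 = (0 + 400)**2 = 400**2 = 160000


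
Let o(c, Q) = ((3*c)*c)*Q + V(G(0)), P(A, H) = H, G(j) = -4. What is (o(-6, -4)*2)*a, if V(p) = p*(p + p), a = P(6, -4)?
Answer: 3200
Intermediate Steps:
a = -4
V(p) = 2*p² (V(p) = p*(2*p) = 2*p²)
o(c, Q) = 32 + 3*Q*c² (o(c, Q) = ((3*c)*c)*Q + 2*(-4)² = (3*c²)*Q + 2*16 = 3*Q*c² + 32 = 32 + 3*Q*c²)
(o(-6, -4)*2)*a = ((32 + 3*(-4)*(-6)²)*2)*(-4) = ((32 + 3*(-4)*36)*2)*(-4) = ((32 - 432)*2)*(-4) = -400*2*(-4) = -800*(-4) = 3200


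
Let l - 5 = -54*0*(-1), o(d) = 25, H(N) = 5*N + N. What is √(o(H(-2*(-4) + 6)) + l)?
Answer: √30 ≈ 5.4772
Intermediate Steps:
H(N) = 6*N
l = 5 (l = 5 - 54*0*(-1) = 5 - 9*0*(-1) = 5 + 0*(-1) = 5 + 0 = 5)
√(o(H(-2*(-4) + 6)) + l) = √(25 + 5) = √30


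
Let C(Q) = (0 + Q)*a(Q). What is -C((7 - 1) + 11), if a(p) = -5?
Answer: 85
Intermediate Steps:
C(Q) = -5*Q (C(Q) = (0 + Q)*(-5) = Q*(-5) = -5*Q)
-C((7 - 1) + 11) = -(-5)*((7 - 1) + 11) = -(-5)*(6 + 11) = -(-5)*17 = -1*(-85) = 85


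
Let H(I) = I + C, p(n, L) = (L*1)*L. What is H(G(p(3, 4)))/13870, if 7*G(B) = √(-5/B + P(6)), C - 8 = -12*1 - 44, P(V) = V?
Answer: -24/6935 + √91/388360 ≈ -0.0034361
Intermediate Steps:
p(n, L) = L² (p(n, L) = L*L = L²)
C = -48 (C = 8 + (-12*1 - 44) = 8 + (-12 - 44) = 8 - 56 = -48)
G(B) = √(6 - 5/B)/7 (G(B) = √(-5/B + 6)/7 = √(6 - 5/B)/7)
H(I) = -48 + I (H(I) = I - 48 = -48 + I)
H(G(p(3, 4)))/13870 = (-48 + √(6 - 5/(4²))/7)/13870 = (-48 + √(6 - 5/16)/7)*(1/13870) = (-48 + √(91/16)/7)*(1/13870) = (-48 + (√91/4)/7)*(1/13870) = (-48 + √91/28)*(1/13870) = -24/6935 + √91/388360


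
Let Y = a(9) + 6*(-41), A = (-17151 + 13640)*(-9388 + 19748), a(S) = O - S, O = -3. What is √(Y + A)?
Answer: I*√36374218 ≈ 6031.1*I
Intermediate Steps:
a(S) = -3 - S
A = -36373960 (A = -3511*10360 = -36373960)
Y = -258 (Y = (-3 - 1*9) + 6*(-41) = (-3 - 9) - 246 = -12 - 246 = -258)
√(Y + A) = √(-258 - 36373960) = √(-36374218) = I*√36374218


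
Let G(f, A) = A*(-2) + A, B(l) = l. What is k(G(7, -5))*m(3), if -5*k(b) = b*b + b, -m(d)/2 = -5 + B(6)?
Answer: 12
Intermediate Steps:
G(f, A) = -A (G(f, A) = -2*A + A = -A)
m(d) = -2 (m(d) = -2*(-5 + 6) = -2*1 = -2)
k(b) = -b/5 - b²/5 (k(b) = -(b*b + b)/5 = -(b² + b)/5 = -(b + b²)/5 = -b/5 - b²/5)
k(G(7, -5))*m(3) = -(-1*(-5))*(1 - 1*(-5))/5*(-2) = -⅕*5*(1 + 5)*(-2) = -⅕*5*6*(-2) = -6*(-2) = 12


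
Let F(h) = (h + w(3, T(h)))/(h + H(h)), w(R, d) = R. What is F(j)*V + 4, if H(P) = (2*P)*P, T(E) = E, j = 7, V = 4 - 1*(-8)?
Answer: 36/7 ≈ 5.1429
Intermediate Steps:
V = 12 (V = 4 + 8 = 12)
H(P) = 2*P²
F(h) = (3 + h)/(h + 2*h²) (F(h) = (h + 3)/(h + 2*h²) = (3 + h)/(h + 2*h²))
F(j)*V + 4 = ((3 + 7)/(7*(1 + 2*7)))*12 + 4 = ((⅐)*10/(1 + 14))*12 + 4 = ((⅐)*10/15)*12 + 4 = ((⅐)*(1/15)*10)*12 + 4 = (2/21)*12 + 4 = 8/7 + 4 = 36/7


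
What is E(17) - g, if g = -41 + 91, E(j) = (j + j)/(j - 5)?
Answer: -283/6 ≈ -47.167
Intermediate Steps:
E(j) = 2*j/(-5 + j) (E(j) = (2*j)/(-5 + j) = 2*j/(-5 + j))
g = 50
E(17) - g = 2*17/(-5 + 17) - 1*50 = 2*17/12 - 50 = 2*17*(1/12) - 50 = 17/6 - 50 = -283/6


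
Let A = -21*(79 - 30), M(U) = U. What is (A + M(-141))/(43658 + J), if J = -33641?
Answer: -130/1113 ≈ -0.11680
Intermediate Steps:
A = -1029 (A = -21*49 = -1029)
(A + M(-141))/(43658 + J) = (-1029 - 141)/(43658 - 33641) = -1170/10017 = -1170*1/10017 = -130/1113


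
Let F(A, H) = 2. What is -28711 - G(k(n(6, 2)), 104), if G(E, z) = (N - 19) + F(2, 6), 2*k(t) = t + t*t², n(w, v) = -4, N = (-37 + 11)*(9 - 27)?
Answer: -29162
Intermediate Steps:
N = 468 (N = -26*(-18) = 468)
k(t) = t/2 + t³/2 (k(t) = (t + t*t²)/2 = (t + t³)/2 = t/2 + t³/2)
G(E, z) = 451 (G(E, z) = (468 - 19) + 2 = 449 + 2 = 451)
-28711 - G(k(n(6, 2)), 104) = -28711 - 1*451 = -28711 - 451 = -29162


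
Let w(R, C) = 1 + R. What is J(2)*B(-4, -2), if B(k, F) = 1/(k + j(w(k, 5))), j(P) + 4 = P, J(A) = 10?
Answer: -10/11 ≈ -0.90909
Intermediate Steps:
j(P) = -4 + P
B(k, F) = 1/(-3 + 2*k) (B(k, F) = 1/(k + (-4 + (1 + k))) = 1/(k + (-3 + k)) = 1/(-3 + 2*k))
J(2)*B(-4, -2) = 10/(-3 + 2*(-4)) = 10/(-3 - 8) = 10/(-11) = 10*(-1/11) = -10/11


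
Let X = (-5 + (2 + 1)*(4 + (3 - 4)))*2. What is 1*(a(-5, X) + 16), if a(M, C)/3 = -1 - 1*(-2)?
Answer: 19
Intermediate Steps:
X = 8 (X = (-5 + 3*(4 - 1))*2 = (-5 + 3*3)*2 = (-5 + 9)*2 = 4*2 = 8)
a(M, C) = 3 (a(M, C) = 3*(-1 - 1*(-2)) = 3*(-1 + 2) = 3*1 = 3)
1*(a(-5, X) + 16) = 1*(3 + 16) = 1*19 = 19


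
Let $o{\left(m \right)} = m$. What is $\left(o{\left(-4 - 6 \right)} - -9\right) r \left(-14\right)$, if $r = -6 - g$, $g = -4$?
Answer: $-28$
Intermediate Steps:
$r = -2$ ($r = -6 - -4 = -6 + 4 = -2$)
$\left(o{\left(-4 - 6 \right)} - -9\right) r \left(-14\right) = \left(\left(-4 - 6\right) - -9\right) \left(-2\right) \left(-14\right) = \left(\left(-4 - 6\right) + 9\right) \left(-2\right) \left(-14\right) = \left(-10 + 9\right) \left(-2\right) \left(-14\right) = \left(-1\right) \left(-2\right) \left(-14\right) = 2 \left(-14\right) = -28$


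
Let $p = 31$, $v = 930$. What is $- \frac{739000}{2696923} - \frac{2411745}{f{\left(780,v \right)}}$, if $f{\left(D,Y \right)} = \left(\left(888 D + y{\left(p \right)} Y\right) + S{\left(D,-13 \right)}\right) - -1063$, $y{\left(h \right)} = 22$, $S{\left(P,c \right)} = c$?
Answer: $- \frac{468803160709}{128400504030} \approx -3.6511$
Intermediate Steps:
$f{\left(D,Y \right)} = 1050 + 22 Y + 888 D$ ($f{\left(D,Y \right)} = \left(\left(888 D + 22 Y\right) - 13\right) - -1063 = \left(\left(22 Y + 888 D\right) - 13\right) + 1063 = \left(-13 + 22 Y + 888 D\right) + 1063 = 1050 + 22 Y + 888 D$)
$- \frac{739000}{2696923} - \frac{2411745}{f{\left(780,v \right)}} = - \frac{739000}{2696923} - \frac{2411745}{1050 + 22 \cdot 930 + 888 \cdot 780} = \left(-739000\right) \frac{1}{2696923} - \frac{2411745}{1050 + 20460 + 692640} = - \frac{739000}{2696923} - \frac{2411745}{714150} = - \frac{739000}{2696923} - \frac{160783}{47610} = - \frac{468803160709}{128400504030}$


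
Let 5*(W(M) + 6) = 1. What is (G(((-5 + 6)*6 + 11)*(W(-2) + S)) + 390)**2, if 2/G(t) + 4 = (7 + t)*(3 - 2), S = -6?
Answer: 37115949025/244036 ≈ 1.5209e+5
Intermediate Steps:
W(M) = -29/5 (W(M) = -6 + (1/5)*1 = -6 + 1/5 = -29/5)
G(t) = 2/(3 + t) (G(t) = 2/(-4 + (7 + t)*(3 - 2)) = 2/(-4 + (7 + t)*1) = 2/(-4 + (7 + t)) = 2/(3 + t))
(G(((-5 + 6)*6 + 11)*(W(-2) + S)) + 390)**2 = (2/(3 + ((-5 + 6)*6 + 11)*(-29/5 - 6)) + 390)**2 = (2/(3 + (1*6 + 11)*(-59/5)) + 390)**2 = (2/(3 + (6 + 11)*(-59/5)) + 390)**2 = (2/(3 + 17*(-59/5)) + 390)**2 = (2/(3 - 1003/5) + 390)**2 = (2/(-988/5) + 390)**2 = (2*(-5/988) + 390)**2 = (-5/494 + 390)**2 = (192655/494)**2 = 37115949025/244036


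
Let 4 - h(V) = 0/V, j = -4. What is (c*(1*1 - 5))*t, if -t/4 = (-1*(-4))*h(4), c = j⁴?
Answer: 65536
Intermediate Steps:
h(V) = 4 (h(V) = 4 - 0/V = 4 - 1*0 = 4 + 0 = 4)
c = 256 (c = (-4)⁴ = 256)
t = -64 (t = -4*(-1*(-4))*4 = -16*4 = -4*16 = -64)
(c*(1*1 - 5))*t = (256*(1*1 - 5))*(-64) = (256*(1 - 5))*(-64) = (256*(-4))*(-64) = -1024*(-64) = 65536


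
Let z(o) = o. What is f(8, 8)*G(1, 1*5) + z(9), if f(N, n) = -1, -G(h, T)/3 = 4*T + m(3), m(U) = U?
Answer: 78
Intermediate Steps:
G(h, T) = -9 - 12*T (G(h, T) = -3*(4*T + 3) = -3*(3 + 4*T) = -9 - 12*T)
f(8, 8)*G(1, 1*5) + z(9) = -(-9 - 12*5) + 9 = -(-9 - 60) + 9 = -1*(-69) + 9 = 69 + 9 = 78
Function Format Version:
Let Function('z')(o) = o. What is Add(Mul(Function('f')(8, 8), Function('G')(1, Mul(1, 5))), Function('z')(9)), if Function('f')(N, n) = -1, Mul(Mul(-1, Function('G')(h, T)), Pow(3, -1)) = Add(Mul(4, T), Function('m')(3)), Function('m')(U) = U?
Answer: 78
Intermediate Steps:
Function('G')(h, T) = Add(-9, Mul(-12, T)) (Function('G')(h, T) = Mul(-3, Add(Mul(4, T), 3)) = Mul(-3, Add(3, Mul(4, T))) = Add(-9, Mul(-12, T)))
Add(Mul(Function('f')(8, 8), Function('G')(1, Mul(1, 5))), Function('z')(9)) = Add(Mul(-1, Add(-9, Mul(-12, Mul(1, 5)))), 9) = Add(Mul(-1, Add(-9, Mul(-12, 5))), 9) = Add(Mul(-1, Add(-9, -60)), 9) = Add(Mul(-1, -69), 9) = Add(69, 9) = 78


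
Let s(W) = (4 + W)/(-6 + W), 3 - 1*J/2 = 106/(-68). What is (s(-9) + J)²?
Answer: 232324/2601 ≈ 89.321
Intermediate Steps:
J = 155/17 (J = 6 - 212/(-68) = 6 - 212*(-1)/68 = 6 - 2*(-53/34) = 6 + 53/17 = 155/17 ≈ 9.1176)
s(W) = (4 + W)/(-6 + W)
(s(-9) + J)² = ((4 - 9)/(-6 - 9) + 155/17)² = (-5/(-15) + 155/17)² = (-1/15*(-5) + 155/17)² = (⅓ + 155/17)² = (482/51)² = 232324/2601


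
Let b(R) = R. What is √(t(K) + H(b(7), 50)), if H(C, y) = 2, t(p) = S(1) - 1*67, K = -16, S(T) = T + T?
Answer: 3*I*√7 ≈ 7.9373*I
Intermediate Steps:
S(T) = 2*T
t(p) = -65 (t(p) = 2*1 - 1*67 = 2 - 67 = -65)
√(t(K) + H(b(7), 50)) = √(-65 + 2) = √(-63) = 3*I*√7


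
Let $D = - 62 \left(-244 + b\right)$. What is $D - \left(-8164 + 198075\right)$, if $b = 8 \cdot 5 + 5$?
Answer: $-177573$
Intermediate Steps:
$b = 45$ ($b = 40 + 5 = 45$)
$D = 12338$ ($D = - 62 \left(-244 + 45\right) = \left(-62\right) \left(-199\right) = 12338$)
$D - \left(-8164 + 198075\right) = 12338 - \left(-8164 + 198075\right) = 12338 - 189911 = -177573$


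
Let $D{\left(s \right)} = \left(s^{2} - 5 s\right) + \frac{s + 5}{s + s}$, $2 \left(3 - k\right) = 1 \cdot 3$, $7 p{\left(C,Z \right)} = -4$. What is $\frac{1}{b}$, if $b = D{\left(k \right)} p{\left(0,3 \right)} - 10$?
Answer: $- \frac{21}{173} \approx -0.12139$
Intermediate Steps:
$p{\left(C,Z \right)} = - \frac{4}{7}$ ($p{\left(C,Z \right)} = \frac{1}{7} \left(-4\right) = - \frac{4}{7}$)
$k = \frac{3}{2}$ ($k = 3 - \frac{1 \cdot 3}{2} = 3 - \frac{3}{2} = \frac{3}{2} \approx 1.5$)
$D{\left(s \right)} = s^{2} - 5 s + \frac{5 + s}{2 s}$ ($D{\left(s \right)} = \left(s^{2} - 5 s\right) + \frac{5 + s}{2 s} = s^{2} - 5 s + \frac{5 + s}{2 s}$)
$b = - \frac{173}{21}$ ($b = \left(\frac{1}{2} + \left(\frac{3}{2}\right)^{2} - \frac{15}{2} + \frac{5}{2 \cdot \frac{3}{2}}\right) \left(- \frac{4}{7}\right) - 10 = \left(\frac{1}{2} + \frac{9}{4} - \frac{15}{2} + \frac{5}{2} \cdot \frac{2}{3}\right) \left(- \frac{4}{7}\right) - 10 = \left(\frac{1}{2} + \frac{9}{4} - \frac{15}{2} + \frac{5}{3}\right) \left(- \frac{4}{7}\right) - 10 = \left(- \frac{37}{12}\right) \left(- \frac{4}{7}\right) - 10 = \frac{37}{21} - 10 = - \frac{173}{21} \approx -8.2381$)
$\frac{1}{b} = \frac{1}{- \frac{173}{21}} = - \frac{21}{173}$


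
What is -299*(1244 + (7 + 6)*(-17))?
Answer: -305877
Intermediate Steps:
-299*(1244 + (7 + 6)*(-17)) = -299*(1244 + 13*(-17)) = -299*(1244 - 221) = -299*1023 = -305877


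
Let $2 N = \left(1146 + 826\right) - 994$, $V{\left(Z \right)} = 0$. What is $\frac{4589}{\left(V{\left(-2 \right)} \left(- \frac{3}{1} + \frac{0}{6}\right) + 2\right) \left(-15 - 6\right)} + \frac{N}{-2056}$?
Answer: $- \frac{4727761}{43176} \approx -109.5$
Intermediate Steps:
$N = 489$ ($N = \frac{\left(1146 + 826\right) - 994}{2} = \frac{1972 - 994}{2} = \frac{1}{2} \cdot 978 = 489$)
$\frac{4589}{\left(V{\left(-2 \right)} \left(- \frac{3}{1} + \frac{0}{6}\right) + 2\right) \left(-15 - 6\right)} + \frac{N}{-2056} = \frac{4589}{\left(0 \left(- \frac{3}{1} + \frac{0}{6}\right) + 2\right) \left(-15 - 6\right)} + \frac{489}{-2056} = \frac{4589}{\left(0 \left(\left(-3\right) 1 + 0 \cdot \frac{1}{6}\right) + 2\right) \left(-15 - 6\right)} + 489 \left(- \frac{1}{2056}\right) = \frac{4589}{\left(0 \left(-3 + 0\right) + 2\right) \left(-21\right)} - \frac{489}{2056} = \frac{4589}{\left(0 \left(-3\right) + 2\right) \left(-21\right)} - \frac{489}{2056} = \frac{4589}{\left(0 + 2\right) \left(-21\right)} - \frac{489}{2056} = \frac{4589}{2 \left(-21\right)} - \frac{489}{2056} = \frac{4589}{-42} - \frac{489}{2056} = 4589 \left(- \frac{1}{42}\right) - \frac{489}{2056} = - \frac{4589}{42} - \frac{489}{2056} = - \frac{4727761}{43176}$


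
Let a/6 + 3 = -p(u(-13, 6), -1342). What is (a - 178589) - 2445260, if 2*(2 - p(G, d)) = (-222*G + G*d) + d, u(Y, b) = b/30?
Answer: -13144217/5 ≈ -2.6288e+6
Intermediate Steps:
u(Y, b) = b/30 (u(Y, b) = b*(1/30) = b/30)
p(G, d) = 2 + 111*G - d/2 - G*d/2 (p(G, d) = 2 - ((-222*G + G*d) + d)/2 = 2 - (d - 222*G + G*d)/2 = 2 + (111*G - d/2 - G*d/2) = 2 + 111*G - d/2 - G*d/2)
a = -24972/5 (a = -18 + 6*(-(2 + 111*((1/30)*6) - ½*(-1342) - ½*(1/30)*6*(-1342))) = -18 + 6*(-(2 + 111*(⅕) + 671 - ½*⅕*(-1342))) = -18 + 6*(-(2 + 111/5 + 671 + 671/5)) = -18 + 6*(-1*4147/5) = -18 + 6*(-4147/5) = -18 - 24882/5 = -24972/5 ≈ -4994.4)
(a - 178589) - 2445260 = (-24972/5 - 178589) - 2445260 = -917917/5 - 2445260 = -13144217/5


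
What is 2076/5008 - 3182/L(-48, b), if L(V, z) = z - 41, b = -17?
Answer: 2006983/36308 ≈ 55.277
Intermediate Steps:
L(V, z) = -41 + z
2076/5008 - 3182/L(-48, b) = 2076/5008 - 3182/(-41 - 17) = 2076*(1/5008) - 3182/(-58) = 519/1252 - 3182*(-1/58) = 519/1252 + 1591/29 = 2006983/36308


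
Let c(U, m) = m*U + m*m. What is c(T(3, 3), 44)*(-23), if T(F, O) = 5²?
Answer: -69828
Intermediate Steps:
T(F, O) = 25
c(U, m) = m² + U*m (c(U, m) = U*m + m² = m² + U*m)
c(T(3, 3), 44)*(-23) = (44*(25 + 44))*(-23) = (44*69)*(-23) = 3036*(-23) = -69828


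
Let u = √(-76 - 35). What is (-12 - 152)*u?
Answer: -164*I*√111 ≈ -1727.8*I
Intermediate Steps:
u = I*√111 (u = √(-111) = I*√111 ≈ 10.536*I)
(-12 - 152)*u = (-12 - 152)*(I*√111) = -164*I*√111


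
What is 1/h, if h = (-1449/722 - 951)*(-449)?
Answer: 722/308943879 ≈ 2.3370e-6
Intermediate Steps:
h = 308943879/722 (h = (-1449*1/722 - 951)*(-449) = (-1449/722 - 951)*(-449) = -688071/722*(-449) = 308943879/722 ≈ 4.2790e+5)
1/h = 1/(308943879/722) = 722/308943879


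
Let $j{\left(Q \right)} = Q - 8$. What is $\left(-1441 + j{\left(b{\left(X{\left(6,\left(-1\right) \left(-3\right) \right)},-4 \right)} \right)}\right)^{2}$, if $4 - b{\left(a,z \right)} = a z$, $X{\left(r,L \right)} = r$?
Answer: $2019241$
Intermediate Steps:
$b{\left(a,z \right)} = 4 - a z$
$j{\left(Q \right)} = -8 + Q$
$\left(-1441 + j{\left(b{\left(X{\left(6,\left(-1\right) \left(-3\right) \right)},-4 \right)} \right)}\right)^{2} = \left(-1441 - \left(4 - 24\right)\right)^{2} = \left(-1441 + \left(-8 + \left(4 + 24\right)\right)\right)^{2} = \left(-1441 + \left(-8 + 28\right)\right)^{2} = \left(-1441 + 20\right)^{2} = \left(-1421\right)^{2} = 2019241$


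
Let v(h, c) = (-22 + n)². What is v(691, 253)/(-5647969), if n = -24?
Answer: -2116/5647969 ≈ -0.00037465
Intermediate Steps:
v(h, c) = 2116 (v(h, c) = (-22 - 24)² = (-46)² = 2116)
v(691, 253)/(-5647969) = 2116/(-5647969) = 2116*(-1/5647969) = -2116/5647969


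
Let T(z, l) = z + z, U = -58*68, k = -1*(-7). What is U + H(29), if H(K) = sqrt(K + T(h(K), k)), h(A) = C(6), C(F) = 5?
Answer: -3944 + sqrt(39) ≈ -3937.8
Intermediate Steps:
h(A) = 5
k = 7
U = -3944
T(z, l) = 2*z
H(K) = sqrt(10 + K) (H(K) = sqrt(K + 2*5) = sqrt(K + 10) = sqrt(10 + K))
U + H(29) = -3944 + sqrt(10 + 29) = -3944 + sqrt(39)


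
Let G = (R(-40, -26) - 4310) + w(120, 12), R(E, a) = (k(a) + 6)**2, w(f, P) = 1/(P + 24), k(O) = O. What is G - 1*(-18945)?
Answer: 541261/36 ≈ 15035.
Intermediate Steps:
w(f, P) = 1/(24 + P)
R(E, a) = (6 + a)**2 (R(E, a) = (a + 6)**2 = (6 + a)**2)
G = -140759/36 (G = ((6 - 26)**2 - 4310) + 1/(24 + 12) = ((-20)**2 - 4310) + 1/36 = (400 - 4310) + 1/36 = -3910 + 1/36 = -140759/36 ≈ -3910.0)
G - 1*(-18945) = -140759/36 - 1*(-18945) = -140759/36 + 18945 = 541261/36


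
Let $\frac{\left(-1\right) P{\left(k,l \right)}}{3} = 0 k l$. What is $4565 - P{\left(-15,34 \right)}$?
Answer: $4565$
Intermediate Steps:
$P{\left(k,l \right)} = 0$ ($P{\left(k,l \right)} = - 3 \cdot 0 k l = - 3 \cdot 0 l = \left(-3\right) 0 = 0$)
$4565 - P{\left(-15,34 \right)} = 4565 - 0 = 4565 + 0 = 4565$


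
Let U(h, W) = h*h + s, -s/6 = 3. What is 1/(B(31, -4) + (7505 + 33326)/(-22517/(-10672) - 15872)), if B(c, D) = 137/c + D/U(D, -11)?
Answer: 32610357/125435581 ≈ 0.25998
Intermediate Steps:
s = -18 (s = -6*3 = -18)
U(h, W) = -18 + h² (U(h, W) = h*h - 18 = h² - 18 = -18 + h²)
B(c, D) = 137/c + D/(-18 + D²)
1/(B(31, -4) + (7505 + 33326)/(-22517/(-10672) - 15872)) = 1/((137/31 - 4/(-18 + (-4)²)) + (7505 + 33326)/(-22517/(-10672) - 15872)) = 1/((137*(1/31) - 4/(-18 + 16)) + 40831/(-22517*(-1/10672) - 15872)) = 1/((137/31 - 4/(-2)) + 40831/(979/464 - 15872)) = 1/((137/31 - 4*(-½)) + 40831/(-7363629/464)) = 1/((137/31 + 2) + 40831*(-464/7363629)) = 1/(199/31 - 2706512/1051947) = 1/(125435581/32610357) = 32610357/125435581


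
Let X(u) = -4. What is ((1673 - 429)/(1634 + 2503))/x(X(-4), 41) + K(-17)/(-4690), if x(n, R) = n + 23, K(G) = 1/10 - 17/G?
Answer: 8211281/526640100 ≈ 0.015592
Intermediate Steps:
K(G) = ⅒ - 17/G (K(G) = 1*(⅒) - 17/G = ⅒ - 17/G)
x(n, R) = 23 + n
((1673 - 429)/(1634 + 2503))/x(X(-4), 41) + K(-17)/(-4690) = ((1673 - 429)/(1634 + 2503))/(23 - 4) + ((⅒)*(-170 - 17)/(-17))/(-4690) = (1244/4137)/19 + ((⅒)*(-1/17)*(-187))*(-1/4690) = (1244*(1/4137))*(1/19) + (11/10)*(-1/4690) = (1244/4137)*(1/19) - 11/46900 = 1244/78603 - 11/46900 = 8211281/526640100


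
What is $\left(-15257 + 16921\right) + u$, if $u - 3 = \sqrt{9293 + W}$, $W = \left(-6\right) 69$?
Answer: $1667 + \sqrt{8879} \approx 1761.2$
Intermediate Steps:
$W = -414$
$u = 3 + \sqrt{8879}$ ($u = 3 + \sqrt{9293 - 414} = 3 + \sqrt{8879} \approx 97.228$)
$\left(-15257 + 16921\right) + u = \left(-15257 + 16921\right) + \left(3 + \sqrt{8879}\right) = 1664 + \left(3 + \sqrt{8879}\right) = 1667 + \sqrt{8879}$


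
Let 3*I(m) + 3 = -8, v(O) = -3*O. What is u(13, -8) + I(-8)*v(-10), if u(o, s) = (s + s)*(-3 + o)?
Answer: -270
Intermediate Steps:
I(m) = -11/3 (I(m) = -1 + (⅓)*(-8) = -1 - 8/3 = -11/3)
u(o, s) = 2*s*(-3 + o) (u(o, s) = (2*s)*(-3 + o) = 2*s*(-3 + o))
u(13, -8) + I(-8)*v(-10) = 2*(-8)*(-3 + 13) - (-11)*(-10) = 2*(-8)*10 - 11/3*30 = -160 - 110 = -270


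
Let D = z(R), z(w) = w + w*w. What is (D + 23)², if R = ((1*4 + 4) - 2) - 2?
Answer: 1849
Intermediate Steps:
R = 4 (R = ((4 + 4) - 2) - 2 = (8 - 2) - 2 = 6 - 2 = 4)
z(w) = w + w²
D = 20 (D = 4*(1 + 4) = 4*5 = 20)
(D + 23)² = (20 + 23)² = 43² = 1849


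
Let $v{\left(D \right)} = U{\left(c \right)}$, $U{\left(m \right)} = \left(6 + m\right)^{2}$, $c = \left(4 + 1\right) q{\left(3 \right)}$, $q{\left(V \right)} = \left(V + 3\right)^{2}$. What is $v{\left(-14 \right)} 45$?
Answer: $1556820$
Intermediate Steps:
$q{\left(V \right)} = \left(3 + V\right)^{2}$
$c = 180$ ($c = \left(4 + 1\right) \left(3 + 3\right)^{2} = 5 \cdot 6^{2} = 5 \cdot 36 = 180$)
$v{\left(D \right)} = 34596$ ($v{\left(D \right)} = \left(6 + 180\right)^{2} = 186^{2} = 34596$)
$v{\left(-14 \right)} 45 = 34596 \cdot 45 = 1556820$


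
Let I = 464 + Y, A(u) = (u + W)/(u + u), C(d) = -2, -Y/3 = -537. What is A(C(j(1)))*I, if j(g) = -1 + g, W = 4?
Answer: -2075/2 ≈ -1037.5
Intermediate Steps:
Y = 1611 (Y = -3*(-537) = 1611)
A(u) = (4 + u)/(2*u) (A(u) = (u + 4)/(u + u) = (4 + u)/((2*u)) = (4 + u)*(1/(2*u)) = (4 + u)/(2*u))
I = 2075 (I = 464 + 1611 = 2075)
A(C(j(1)))*I = ((1/2)*(4 - 2)/(-2))*2075 = ((1/2)*(-1/2)*2)*2075 = -1/2*2075 = -2075/2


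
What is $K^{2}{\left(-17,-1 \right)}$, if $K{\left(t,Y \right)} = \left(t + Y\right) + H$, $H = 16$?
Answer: $4$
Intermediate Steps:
$K{\left(t,Y \right)} = 16 + Y + t$ ($K{\left(t,Y \right)} = \left(t + Y\right) + 16 = \left(Y + t\right) + 16 = 16 + Y + t$)
$K^{2}{\left(-17,-1 \right)} = \left(16 - 1 - 17\right)^{2} = \left(-2\right)^{2} = 4$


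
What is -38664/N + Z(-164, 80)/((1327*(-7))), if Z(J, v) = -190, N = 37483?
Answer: -352028126/348179587 ≈ -1.0111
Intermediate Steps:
-38664/N + Z(-164, 80)/((1327*(-7))) = -38664/37483 - 190/(1327*(-7)) = -38664*1/37483 - 190/(-9289) = -38664/37483 - 190*(-1/9289) = -38664/37483 + 190/9289 = -352028126/348179587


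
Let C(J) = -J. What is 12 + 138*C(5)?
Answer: -678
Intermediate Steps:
12 + 138*C(5) = 12 + 138*(-1*5) = 12 + 138*(-5) = 12 - 690 = -678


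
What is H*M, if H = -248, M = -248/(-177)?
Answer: -61504/177 ≈ -347.48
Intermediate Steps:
M = 248/177 (M = -248*(-1/177) = 248/177 ≈ 1.4011)
H*M = -248*248/177 = -61504/177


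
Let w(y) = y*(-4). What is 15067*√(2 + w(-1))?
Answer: 15067*√6 ≈ 36906.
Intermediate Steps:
w(y) = -4*y
15067*√(2 + w(-1)) = 15067*√(2 - 4*(-1)) = 15067*√(2 + 4) = 15067*√6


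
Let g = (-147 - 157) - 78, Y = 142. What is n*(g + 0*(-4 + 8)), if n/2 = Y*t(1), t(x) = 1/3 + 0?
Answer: -108488/3 ≈ -36163.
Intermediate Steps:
t(x) = ⅓ (t(x) = ⅓ + 0 = ⅓)
g = -382 (g = -304 - 78 = -382)
n = 284/3 (n = 2*(142*(⅓)) = 2*(142/3) = 284/3 ≈ 94.667)
n*(g + 0*(-4 + 8)) = 284*(-382 + 0*(-4 + 8))/3 = 284*(-382 + 0*4)/3 = 284*(-382 + 0)/3 = (284/3)*(-382) = -108488/3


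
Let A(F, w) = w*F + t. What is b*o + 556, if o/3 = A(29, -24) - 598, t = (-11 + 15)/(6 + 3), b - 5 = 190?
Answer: -756174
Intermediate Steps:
b = 195 (b = 5 + 190 = 195)
t = 4/9 ≈ 0.44444
A(F, w) = 4/9 + F*w (A(F, w) = w*F + 4/9 = F*w + 4/9 = 4/9 + F*w)
o = -11642/3 (o = 3*((4/9 + 29*(-24)) - 598) = 3*((4/9 - 696) - 598) = 3*(-6260/9 - 598) = 3*(-11642/9) = -11642/3 ≈ -3880.7)
b*o + 556 = 195*(-11642/3) + 556 = -756730 + 556 = -756174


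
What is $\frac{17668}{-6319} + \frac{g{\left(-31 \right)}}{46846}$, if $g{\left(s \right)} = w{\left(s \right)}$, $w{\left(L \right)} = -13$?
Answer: $- \frac{827757275}{296019874} \approx -2.7963$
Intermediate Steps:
$g{\left(s \right)} = -13$
$\frac{17668}{-6319} + \frac{g{\left(-31 \right)}}{46846} = \frac{17668}{-6319} - \frac{13}{46846} = 17668 \left(- \frac{1}{6319}\right) - \frac{13}{46846} = - \frac{17668}{6319} - \frac{13}{46846} = - \frac{827757275}{296019874}$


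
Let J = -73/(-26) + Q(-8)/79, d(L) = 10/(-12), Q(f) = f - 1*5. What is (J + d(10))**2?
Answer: 31091776/9492561 ≈ 3.2754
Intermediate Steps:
Q(f) = -5 + f (Q(f) = f - 5 = -5 + f)
d(L) = -5/6 (d(L) = 10*(-1/12) = -5/6)
J = 5429/2054 (J = -73/(-26) + (-5 - 8)/79 = -73*(-1/26) - 13*1/79 = 73/26 - 13/79 = 5429/2054 ≈ 2.6431)
(J + d(10))**2 = (5429/2054 - 5/6)**2 = (5576/3081)**2 = 31091776/9492561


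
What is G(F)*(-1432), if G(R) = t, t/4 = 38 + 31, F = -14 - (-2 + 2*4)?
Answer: -395232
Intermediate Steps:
F = -20 (F = -14 - (-2 + 8) = -14 - 1*6 = -14 - 6 = -20)
t = 276 (t = 4*(38 + 31) = 4*69 = 276)
G(R) = 276
G(F)*(-1432) = 276*(-1432) = -395232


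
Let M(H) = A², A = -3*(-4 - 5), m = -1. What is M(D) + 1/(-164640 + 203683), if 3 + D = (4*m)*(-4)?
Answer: 28462348/39043 ≈ 729.00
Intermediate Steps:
A = 27 (A = -3*(-9) = 27)
D = 13 (D = -3 + (4*(-1))*(-4) = -3 - 4*(-4) = -3 + 16 = 13)
M(H) = 729 (M(H) = 27² = 729)
M(D) + 1/(-164640 + 203683) = 729 + 1/(-164640 + 203683) = 729 + 1/39043 = 28462348/39043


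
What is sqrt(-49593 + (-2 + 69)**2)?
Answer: 4*I*sqrt(2819) ≈ 212.38*I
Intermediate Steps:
sqrt(-49593 + (-2 + 69)**2) = sqrt(-49593 + 67**2) = sqrt(-49593 + 4489) = sqrt(-45104) = 4*I*sqrt(2819)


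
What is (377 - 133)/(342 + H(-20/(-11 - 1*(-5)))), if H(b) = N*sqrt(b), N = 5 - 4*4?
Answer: 125172/174841 + 1342*sqrt(30)/174841 ≈ 0.75796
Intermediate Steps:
N = -11 (N = 5 - 16 = -11)
H(b) = -11*sqrt(b)
(377 - 133)/(342 + H(-20/(-11 - 1*(-5)))) = (377 - 133)/(342 - 11*2*sqrt(5)*sqrt(-1/(-11 - 1*(-5)))) = 244/(342 - 11*2*sqrt(5)*sqrt(-1/(-11 + 5))) = 244/(342 - 11*2*sqrt(5)*sqrt(-1/(-6))) = 244/(342 - 11*sqrt(30)/3)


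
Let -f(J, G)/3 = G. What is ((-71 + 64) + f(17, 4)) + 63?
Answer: 44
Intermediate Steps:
f(J, G) = -3*G
((-71 + 64) + f(17, 4)) + 63 = ((-71 + 64) - 3*4) + 63 = (-7 - 12) + 63 = -19 + 63 = 44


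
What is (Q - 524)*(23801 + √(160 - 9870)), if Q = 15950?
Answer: 367154226 + 15426*I*√9710 ≈ 3.6715e+8 + 1.5201e+6*I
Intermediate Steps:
(Q - 524)*(23801 + √(160 - 9870)) = (15950 - 524)*(23801 + √(160 - 9870)) = 15426*(23801 + √(-9710)) = 15426*(23801 + I*√9710) = 367154226 + 15426*I*√9710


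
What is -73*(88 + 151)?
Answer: -17447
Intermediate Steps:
-73*(88 + 151) = -73*239 = -17447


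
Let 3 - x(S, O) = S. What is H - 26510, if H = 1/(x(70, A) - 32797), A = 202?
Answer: -871224641/32864 ≈ -26510.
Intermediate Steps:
x(S, O) = 3 - S
H = -1/32864 (H = 1/((3 - 1*70) - 32797) = 1/((3 - 70) - 32797) = 1/(-67 - 32797) = 1/(-32864) = -1/32864 ≈ -3.0428e-5)
H - 26510 = -1/32864 - 26510 = -871224641/32864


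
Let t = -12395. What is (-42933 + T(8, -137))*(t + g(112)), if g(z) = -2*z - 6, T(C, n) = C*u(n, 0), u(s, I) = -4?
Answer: 542433125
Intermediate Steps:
T(C, n) = -4*C (T(C, n) = C*(-4) = -4*C)
g(z) = -6 - 2*z
(-42933 + T(8, -137))*(t + g(112)) = (-42933 - 4*8)*(-12395 + (-6 - 2*112)) = (-42933 - 32)*(-12395 + (-6 - 224)) = -42965*(-12395 - 230) = -42965*(-12625) = 542433125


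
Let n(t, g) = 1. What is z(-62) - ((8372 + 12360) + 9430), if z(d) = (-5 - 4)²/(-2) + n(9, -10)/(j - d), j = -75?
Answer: -785267/26 ≈ -30203.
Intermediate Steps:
z(d) = -81/2 + 1/(-75 - d) (z(d) = (-5 - 4)²/(-2) + 1/(-75 - d) = (-9)²*(-½) + 1/(-75 - d) = 81*(-½) + 1/(-75 - d) = -81/2 + 1/(-75 - d))
z(-62) - ((8372 + 12360) + 9430) = (-6077 - 81*(-62))/(2*(75 - 62)) - ((8372 + 12360) + 9430) = (½)*(-6077 + 5022)/13 - (20732 + 9430) = (½)*(1/13)*(-1055) - 1*30162 = -1055/26 - 30162 = -785267/26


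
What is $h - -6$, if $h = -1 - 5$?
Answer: $0$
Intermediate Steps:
$h = -6$ ($h = -1 - 5 = -6$)
$h - -6 = -6 - -6 = -6 + 6 = 0$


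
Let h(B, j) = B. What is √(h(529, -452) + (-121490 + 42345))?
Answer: 2*I*√19654 ≈ 280.39*I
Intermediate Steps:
√(h(529, -452) + (-121490 + 42345)) = √(529 + (-121490 + 42345)) = √(529 - 79145) = √(-78616) = 2*I*√19654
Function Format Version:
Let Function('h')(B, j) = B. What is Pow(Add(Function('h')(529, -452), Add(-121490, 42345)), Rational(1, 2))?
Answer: Mul(2, I, Pow(19654, Rational(1, 2))) ≈ Mul(280.39, I)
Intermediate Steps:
Pow(Add(Function('h')(529, -452), Add(-121490, 42345)), Rational(1, 2)) = Pow(Add(529, Add(-121490, 42345)), Rational(1, 2)) = Pow(Add(529, -79145), Rational(1, 2)) = Pow(-78616, Rational(1, 2)) = Mul(2, I, Pow(19654, Rational(1, 2)))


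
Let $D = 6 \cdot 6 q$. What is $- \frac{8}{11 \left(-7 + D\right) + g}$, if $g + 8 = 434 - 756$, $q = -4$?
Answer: $\frac{8}{1991} \approx 0.0040181$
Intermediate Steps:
$g = -330$ ($g = -8 + \left(434 - 756\right) = -8 - 322 = -330$)
$D = -144$ ($D = 6 \cdot 6 \left(-4\right) = 36 \left(-4\right) = -144$)
$- \frac{8}{11 \left(-7 + D\right) + g} = - \frac{8}{11 \left(-7 - 144\right) - 330} = - \frac{8}{11 \left(-151\right) - 330} = - \frac{8}{-1661 - 330} = - \frac{8}{-1991} = \left(-8\right) \left(- \frac{1}{1991}\right) = \frac{8}{1991}$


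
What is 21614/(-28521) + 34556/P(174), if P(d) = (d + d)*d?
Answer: -8977757/47972322 ≈ -0.18714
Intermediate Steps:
P(d) = 2*d² (P(d) = (2*d)*d = 2*d²)
21614/(-28521) + 34556/P(174) = 21614/(-28521) + 34556/((2*174²)) = 21614*(-1/28521) + 34556/((2*30276)) = -21614/28521 + 34556/60552 = -21614/28521 + 34556*(1/60552) = -21614/28521 + 8639/15138 = -8977757/47972322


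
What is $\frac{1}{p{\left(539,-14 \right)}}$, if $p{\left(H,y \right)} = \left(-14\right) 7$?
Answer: $- \frac{1}{98} \approx -0.010204$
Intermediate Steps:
$p{\left(H,y \right)} = -98$
$\frac{1}{p{\left(539,-14 \right)}} = \frac{1}{-98} = - \frac{1}{98}$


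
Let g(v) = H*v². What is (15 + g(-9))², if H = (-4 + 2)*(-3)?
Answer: 251001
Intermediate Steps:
H = 6 (H = -2*(-3) = 6)
g(v) = 6*v²
(15 + g(-9))² = (15 + 6*(-9)²)² = (15 + 6*81)² = (15 + 486)² = 501² = 251001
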